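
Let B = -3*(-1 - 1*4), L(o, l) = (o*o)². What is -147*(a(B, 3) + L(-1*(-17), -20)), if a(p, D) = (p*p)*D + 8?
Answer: -12377988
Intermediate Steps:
L(o, l) = o⁴ (L(o, l) = (o²)² = o⁴)
B = 15 (B = -3*(-1 - 4) = -3*(-5) = 15)
a(p, D) = 8 + D*p² (a(p, D) = p²*D + 8 = D*p² + 8 = 8 + D*p²)
-147*(a(B, 3) + L(-1*(-17), -20)) = -147*((8 + 3*15²) + (-1*(-17))⁴) = -147*((8 + 3*225) + 17⁴) = -147*((8 + 675) + 83521) = -147*(683 + 83521) = -147*84204 = -12377988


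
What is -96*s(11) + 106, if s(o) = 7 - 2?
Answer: -374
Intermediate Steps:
s(o) = 5
-96*s(11) + 106 = -96*5 + 106 = -480 + 106 = -374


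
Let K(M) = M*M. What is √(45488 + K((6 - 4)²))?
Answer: 24*√79 ≈ 213.32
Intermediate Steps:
K(M) = M²
√(45488 + K((6 - 4)²)) = √(45488 + ((6 - 4)²)²) = √(45488 + (2²)²) = √(45488 + 4²) = √(45488 + 16) = √45504 = 24*√79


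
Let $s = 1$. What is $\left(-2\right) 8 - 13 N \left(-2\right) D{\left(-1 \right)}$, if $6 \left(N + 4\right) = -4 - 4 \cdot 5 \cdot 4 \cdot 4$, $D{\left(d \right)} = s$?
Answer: $-1524$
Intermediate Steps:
$D{\left(d \right)} = 1$
$N = -58$ ($N = -4 + \frac{-4 - 4 \cdot 5 \cdot 4 \cdot 4}{6} = -4 + \frac{-4 - 4 \cdot 20 \cdot 4}{6} = -4 + \frac{-4 - 320}{6} = -4 + \frac{1}{6} \left(-324\right) = -4 - 54 = -58$)
$\left(-2\right) 8 - 13 N \left(-2\right) D{\left(-1 \right)} = \left(-2\right) 8 - 13 \left(-58\right) \left(-2\right) 1 = -16 - 13 \cdot 116 \cdot 1 = -16 - 1508 = -1524$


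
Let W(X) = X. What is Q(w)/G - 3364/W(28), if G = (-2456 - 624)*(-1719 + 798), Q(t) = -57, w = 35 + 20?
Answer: -113602299/945560 ≈ -120.14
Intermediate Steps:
w = 55
G = 2836680 (G = -3080*(-921) = 2836680)
Q(w)/G - 3364/W(28) = -57/2836680 - 3364/28 = -57*1/2836680 - 3364*1/28 = -19/945560 - 841/7 = -113602299/945560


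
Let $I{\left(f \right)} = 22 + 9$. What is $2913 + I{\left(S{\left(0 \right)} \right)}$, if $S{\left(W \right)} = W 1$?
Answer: $2944$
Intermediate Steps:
$S{\left(W \right)} = W$
$I{\left(f \right)} = 31$
$2913 + I{\left(S{\left(0 \right)} \right)} = 2913 + 31 = 2944$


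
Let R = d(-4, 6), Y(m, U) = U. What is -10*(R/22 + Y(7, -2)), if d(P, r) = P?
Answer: 240/11 ≈ 21.818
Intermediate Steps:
R = -4
-10*(R/22 + Y(7, -2)) = -10*(-4/22 - 2) = -10*(-4*1/22 - 2) = -10*(-2/11 - 2) = -10*(-24/11) = 240/11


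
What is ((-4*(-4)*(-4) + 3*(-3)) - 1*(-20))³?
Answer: -148877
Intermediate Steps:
((-4*(-4)*(-4) + 3*(-3)) - 1*(-20))³ = ((16*(-4) - 9) + 20)³ = ((-64 - 9) + 20)³ = (-73 + 20)³ = (-53)³ = -148877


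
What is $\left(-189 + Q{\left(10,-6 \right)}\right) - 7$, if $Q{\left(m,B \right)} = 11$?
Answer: $-185$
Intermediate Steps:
$\left(-189 + Q{\left(10,-6 \right)}\right) - 7 = \left(-189 + 11\right) - 7 = -178 - 7 = -185$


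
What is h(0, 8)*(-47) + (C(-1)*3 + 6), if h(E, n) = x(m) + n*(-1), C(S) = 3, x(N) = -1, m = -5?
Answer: 438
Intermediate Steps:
h(E, n) = -1 - n (h(E, n) = -1 + n*(-1) = -1 - n)
h(0, 8)*(-47) + (C(-1)*3 + 6) = (-1 - 1*8)*(-47) + (3*3 + 6) = (-1 - 8)*(-47) + (9 + 6) = -9*(-47) + 15 = 423 + 15 = 438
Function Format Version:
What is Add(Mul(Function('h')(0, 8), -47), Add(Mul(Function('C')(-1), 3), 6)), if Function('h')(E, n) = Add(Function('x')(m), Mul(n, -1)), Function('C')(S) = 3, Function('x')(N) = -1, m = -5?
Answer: 438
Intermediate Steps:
Function('h')(E, n) = Add(-1, Mul(-1, n)) (Function('h')(E, n) = Add(-1, Mul(n, -1)) = Add(-1, Mul(-1, n)))
Add(Mul(Function('h')(0, 8), -47), Add(Mul(Function('C')(-1), 3), 6)) = Add(Mul(Add(-1, Mul(-1, 8)), -47), Add(Mul(3, 3), 6)) = Add(Mul(Add(-1, -8), -47), Add(9, 6)) = Add(Mul(-9, -47), 15) = Add(423, 15) = 438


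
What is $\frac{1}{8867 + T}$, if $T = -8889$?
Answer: $- \frac{1}{22} \approx -0.045455$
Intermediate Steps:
$\frac{1}{8867 + T} = \frac{1}{8867 - 8889} = \frac{1}{-22} = - \frac{1}{22}$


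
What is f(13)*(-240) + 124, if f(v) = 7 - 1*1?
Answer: -1316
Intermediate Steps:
f(v) = 6 (f(v) = 7 - 1 = 6)
f(13)*(-240) + 124 = 6*(-240) + 124 = -1440 + 124 = -1316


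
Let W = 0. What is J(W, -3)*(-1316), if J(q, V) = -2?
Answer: 2632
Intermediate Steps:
J(W, -3)*(-1316) = -2*(-1316) = 2632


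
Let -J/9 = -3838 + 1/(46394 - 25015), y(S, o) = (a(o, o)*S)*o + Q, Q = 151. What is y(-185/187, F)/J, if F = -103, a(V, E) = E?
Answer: -41356136212/138094527483 ≈ -0.29948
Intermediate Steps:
y(S, o) = 151 + S*o**2 (y(S, o) = (o*S)*o + 151 = (S*o)*o + 151 = S*o**2 + 151 = 151 + S*o**2)
J = 738473409/21379 (J = -9*(-3838 + 1/(46394 - 25015)) = -9*(-3838 + 1/21379) = -9*(-82052601/21379) = 738473409/21379 ≈ 34542.)
y(-185/187, F)/J = (151 - 185/187*(-103)**2)/(738473409/21379) = (151 - 185*1/187*10609)*(21379/738473409) = (151 - 185/187*10609)*(21379/738473409) = (151 - 1962665/187)*(21379/738473409) = -1934428/187*21379/738473409 = -41356136212/138094527483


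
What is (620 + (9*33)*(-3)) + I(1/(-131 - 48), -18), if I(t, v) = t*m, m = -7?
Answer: -48502/179 ≈ -270.96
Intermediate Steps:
I(t, v) = -7*t (I(t, v) = t*(-7) = -7*t)
(620 + (9*33)*(-3)) + I(1/(-131 - 48), -18) = (620 + (9*33)*(-3)) - 7/(-131 - 48) = (620 + 297*(-3)) - 7/(-179) = (620 - 891) - 7*(-1/179) = -271 + 7/179 = -48502/179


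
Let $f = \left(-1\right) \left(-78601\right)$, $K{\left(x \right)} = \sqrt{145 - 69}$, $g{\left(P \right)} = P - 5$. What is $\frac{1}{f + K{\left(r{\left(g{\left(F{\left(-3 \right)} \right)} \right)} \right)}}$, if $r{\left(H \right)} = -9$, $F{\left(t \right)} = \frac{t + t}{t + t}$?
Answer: $\frac{78601}{6178117125} - \frac{2 \sqrt{19}}{6178117125} \approx 1.2721 \cdot 10^{-5}$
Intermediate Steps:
$F{\left(t \right)} = 1$ ($F{\left(t \right)} = \frac{2 t}{2 t} = 2 t \frac{1}{2 t} = 1$)
$g{\left(P \right)} = -5 + P$
$K{\left(x \right)} = 2 \sqrt{19}$ ($K{\left(x \right)} = \sqrt{76} = 2 \sqrt{19}$)
$f = 78601$
$\frac{1}{f + K{\left(r{\left(g{\left(F{\left(-3 \right)} \right)} \right)} \right)}} = \frac{1}{78601 + 2 \sqrt{19}}$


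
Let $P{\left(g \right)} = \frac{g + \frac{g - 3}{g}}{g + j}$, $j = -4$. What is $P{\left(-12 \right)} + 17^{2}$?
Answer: $\frac{18539}{64} \approx 289.67$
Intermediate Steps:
$P{\left(g \right)} = \frac{g + \frac{-3 + g}{g}}{-4 + g}$ ($P{\left(g \right)} = \frac{g + \frac{g - 3}{g}}{g - 4} = \frac{g + \frac{g - 3}{g}}{-4 + g} = \frac{g + \frac{-3 + g}{g}}{-4 + g}$)
$P{\left(-12 \right)} + 17^{2} = \frac{-3 - 12 + \left(-12\right)^{2}}{\left(-12\right) \left(-4 - 12\right)} + 17^{2} = - \frac{-3 - 12 + 144}{12 \left(-16\right)} + 289 = \left(- \frac{1}{12}\right) \left(- \frac{1}{16}\right) 129 + 289 = \frac{43}{64} + 289 = \frac{18539}{64}$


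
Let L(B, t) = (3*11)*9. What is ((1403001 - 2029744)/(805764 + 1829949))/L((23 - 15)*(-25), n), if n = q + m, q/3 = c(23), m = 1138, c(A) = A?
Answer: -626743/782806761 ≈ -0.00080064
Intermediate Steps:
q = 69 (q = 3*23 = 69)
n = 1207 (n = 69 + 1138 = 1207)
L(B, t) = 297 (L(B, t) = 33*9 = 297)
((1403001 - 2029744)/(805764 + 1829949))/L((23 - 15)*(-25), n) = ((1403001 - 2029744)/(805764 + 1829949))/297 = -626743/2635713*(1/297) = -626743*1/2635713*(1/297) = -626743/2635713*1/297 = -626743/782806761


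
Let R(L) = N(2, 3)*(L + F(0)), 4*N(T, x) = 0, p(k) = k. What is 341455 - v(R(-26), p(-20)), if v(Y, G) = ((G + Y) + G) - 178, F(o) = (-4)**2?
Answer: 341673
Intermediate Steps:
F(o) = 16
N(T, x) = 0 (N(T, x) = (1/4)*0 = 0)
R(L) = 0 (R(L) = 0*(L + 16) = 0*(16 + L) = 0)
v(Y, G) = -178 + Y + 2*G (v(Y, G) = (Y + 2*G) - 178 = -178 + Y + 2*G)
341455 - v(R(-26), p(-20)) = 341455 - (-178 + 0 + 2*(-20)) = 341455 - (-178 + 0 - 40) = 341455 - 1*(-218) = 341455 + 218 = 341673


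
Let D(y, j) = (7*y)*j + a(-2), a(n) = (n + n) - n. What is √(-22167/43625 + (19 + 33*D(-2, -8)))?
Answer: √277743724210/8725 ≈ 60.403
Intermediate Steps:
a(n) = n (a(n) = 2*n - n = n)
D(y, j) = -2 + 7*j*y (D(y, j) = (7*y)*j - 2 = 7*j*y - 2 = -2 + 7*j*y)
√(-22167/43625 + (19 + 33*D(-2, -8))) = √(-22167/43625 + (19 + 33*(-2 + 7*(-8)*(-2)))) = √(-22167*1/43625 + (19 + 33*(-2 + 112))) = √(-22167/43625 + (19 + 33*110)) = √(-22167/43625 + (19 + 3630)) = √(-22167/43625 + 3649) = √(159165458/43625) = √277743724210/8725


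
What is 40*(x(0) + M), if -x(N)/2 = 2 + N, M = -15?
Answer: -760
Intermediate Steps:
x(N) = -4 - 2*N (x(N) = -2*(2 + N) = -4 - 2*N)
40*(x(0) + M) = 40*((-4 - 2*0) - 15) = 40*((-4 + 0) - 15) = 40*(-4 - 15) = 40*(-19) = -760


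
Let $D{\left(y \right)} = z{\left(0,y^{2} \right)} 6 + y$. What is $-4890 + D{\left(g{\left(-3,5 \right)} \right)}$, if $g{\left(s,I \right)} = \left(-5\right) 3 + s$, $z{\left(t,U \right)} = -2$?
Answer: $-4920$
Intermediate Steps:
$g{\left(s,I \right)} = -15 + s$
$D{\left(y \right)} = -12 + y$ ($D{\left(y \right)} = \left(-2\right) 6 + y = -12 + y$)
$-4890 + D{\left(g{\left(-3,5 \right)} \right)} = -4890 - 30 = -4920$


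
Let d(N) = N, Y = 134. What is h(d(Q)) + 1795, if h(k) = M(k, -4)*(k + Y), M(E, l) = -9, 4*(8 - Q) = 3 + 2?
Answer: 2113/4 ≈ 528.25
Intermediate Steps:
Q = 27/4 (Q = 8 - (3 + 2)/4 = 8 - ¼*5 = 8 - 5/4 = 27/4 ≈ 6.7500)
h(k) = -1206 - 9*k (h(k) = -9*(k + 134) = -9*(134 + k) = -1206 - 9*k)
h(d(Q)) + 1795 = (-1206 - 9*27/4) + 1795 = (-1206 - 243/4) + 1795 = -5067/4 + 1795 = 2113/4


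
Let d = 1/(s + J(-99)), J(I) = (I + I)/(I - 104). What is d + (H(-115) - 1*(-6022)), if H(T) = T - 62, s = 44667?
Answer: 53000116358/9067599 ≈ 5845.0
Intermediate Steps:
H(T) = -62 + T
J(I) = 2*I/(-104 + I) (J(I) = (2*I)/(-104 + I) = 2*I/(-104 + I))
d = 203/9067599 (d = 1/(44667 + 2*(-99)/(-104 - 99)) = 1/(44667 + 2*(-99)/(-203)) = 1/(44667 + 2*(-99)*(-1/203)) = 1/(44667 + 198/203) = 1/(9067599/203) = 203/9067599 ≈ 2.2387e-5)
d + (H(-115) - 1*(-6022)) = 203/9067599 + ((-62 - 115) - 1*(-6022)) = 203/9067599 + (-177 + 6022) = 203/9067599 + 5845 = 53000116358/9067599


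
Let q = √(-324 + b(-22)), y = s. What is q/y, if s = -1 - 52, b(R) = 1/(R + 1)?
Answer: -I*√142905/1113 ≈ -0.33965*I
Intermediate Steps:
b(R) = 1/(1 + R)
s = -53 (s = -1 - 13*4 = -1 - 52 = -53)
y = -53
q = I*√142905/21 (q = √(-324 + 1/(1 - 22)) = √(-324 + 1/(-21)) = √(-324 - 1/21) = √(-6805/21) = I*√142905/21 ≈ 18.001*I)
q/y = (I*√142905/21)/(-53) = (I*√142905/21)*(-1/53) = -I*√142905/1113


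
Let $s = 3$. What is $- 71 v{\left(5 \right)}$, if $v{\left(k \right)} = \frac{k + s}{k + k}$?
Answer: $- \frac{284}{5} \approx -56.8$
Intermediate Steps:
$v{\left(k \right)} = \frac{3 + k}{2 k}$ ($v{\left(k \right)} = \frac{k + 3}{k + k} = \frac{3 + k}{2 k}$)
$- 71 v{\left(5 \right)} = - 71 \frac{3 + 5}{2 \cdot 5} = - 71 \cdot \frac{1}{2} \cdot \frac{1}{5} \cdot 8 = \left(-71\right) \frac{4}{5} = - \frac{284}{5}$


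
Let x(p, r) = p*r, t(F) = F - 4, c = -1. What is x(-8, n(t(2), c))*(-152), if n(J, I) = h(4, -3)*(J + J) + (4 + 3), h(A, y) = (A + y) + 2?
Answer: -6080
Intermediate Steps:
h(A, y) = 2 + A + y
t(F) = -4 + F
n(J, I) = 7 + 6*J (n(J, I) = (2 + 4 - 3)*(J + J) + (4 + 3) = 3*(2*J) + 7 = 6*J + 7 = 7 + 6*J)
x(-8, n(t(2), c))*(-152) = -8*(7 + 6*(-4 + 2))*(-152) = -8*(7 + 6*(-2))*(-152) = -8*(7 - 12)*(-152) = -8*(-5)*(-152) = 40*(-152) = -6080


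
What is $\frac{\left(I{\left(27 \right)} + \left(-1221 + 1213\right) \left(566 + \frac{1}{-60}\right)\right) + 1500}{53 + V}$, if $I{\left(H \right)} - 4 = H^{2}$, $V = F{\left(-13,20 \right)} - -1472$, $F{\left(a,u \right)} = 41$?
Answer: $- \frac{1187}{810} \approx -1.4654$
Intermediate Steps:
$V = 1513$ ($V = 41 - -1472 = 41 + 1472 = 1513$)
$I{\left(H \right)} = 4 + H^{2}$
$\frac{\left(I{\left(27 \right)} + \left(-1221 + 1213\right) \left(566 + \frac{1}{-60}\right)\right) + 1500}{53 + V} = \frac{\left(\left(4 + 27^{2}\right) + \left(-1221 + 1213\right) \left(566 + \frac{1}{-60}\right)\right) + 1500}{53 + 1513} = \frac{\left(\left(4 + 729\right) - 8 \left(566 - \frac{1}{60}\right)\right) + 1500}{1566} = \left(\left(733 - \frac{67918}{15}\right) + 1500\right) \frac{1}{1566} = \left(- \frac{56923}{15} + 1500\right) \frac{1}{1566} = \left(- \frac{34423}{15}\right) \frac{1}{1566} = - \frac{1187}{810}$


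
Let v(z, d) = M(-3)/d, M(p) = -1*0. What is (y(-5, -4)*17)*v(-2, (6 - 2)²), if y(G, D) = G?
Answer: 0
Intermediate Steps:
M(p) = 0
v(z, d) = 0 (v(z, d) = 0/d = 0)
(y(-5, -4)*17)*v(-2, (6 - 2)²) = -5*17*0 = -85*0 = 0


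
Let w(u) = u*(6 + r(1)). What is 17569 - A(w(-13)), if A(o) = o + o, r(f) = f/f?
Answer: 17751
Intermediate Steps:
r(f) = 1
w(u) = 7*u (w(u) = u*(6 + 1) = u*7 = 7*u)
A(o) = 2*o
17569 - A(w(-13)) = 17569 - 2*7*(-13) = 17569 - 2*(-91) = 17569 - 1*(-182) = 17569 + 182 = 17751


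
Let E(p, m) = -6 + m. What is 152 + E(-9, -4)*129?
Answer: -1138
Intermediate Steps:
152 + E(-9, -4)*129 = 152 + (-6 - 4)*129 = 152 - 10*129 = 152 - 1290 = -1138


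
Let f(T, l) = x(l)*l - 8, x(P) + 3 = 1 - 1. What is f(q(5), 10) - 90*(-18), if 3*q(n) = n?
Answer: 1582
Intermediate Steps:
x(P) = -3 (x(P) = -3 + (1 - 1) = -3 + 0 = -3)
q(n) = n/3
f(T, l) = -8 - 3*l (f(T, l) = -3*l - 8 = -8 - 3*l)
f(q(5), 10) - 90*(-18) = (-8 - 3*10) - 90*(-18) = (-8 - 30) + 1620 = -38 + 1620 = 1582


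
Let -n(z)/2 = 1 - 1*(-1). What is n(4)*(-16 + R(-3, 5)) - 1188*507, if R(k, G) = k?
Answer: -602240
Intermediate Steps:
n(z) = -4 (n(z) = -2*(1 - 1*(-1)) = -2*(1 + 1) = -2*2 = -4)
n(4)*(-16 + R(-3, 5)) - 1188*507 = -4*(-16 - 3) - 1188*507 = -4*(-19) - 602316 = 76 - 602316 = -602240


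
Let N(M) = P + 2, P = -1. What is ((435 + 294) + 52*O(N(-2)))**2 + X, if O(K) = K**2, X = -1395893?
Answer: -785932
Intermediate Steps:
N(M) = 1 (N(M) = -1 + 2 = 1)
((435 + 294) + 52*O(N(-2)))**2 + X = ((435 + 294) + 52*1**2)**2 - 1395893 = (729 + 52*1)**2 - 1395893 = (729 + 52)**2 - 1395893 = 781**2 - 1395893 = 609961 - 1395893 = -785932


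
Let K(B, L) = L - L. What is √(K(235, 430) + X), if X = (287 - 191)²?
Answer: 96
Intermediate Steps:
K(B, L) = 0
X = 9216 (X = 96² = 9216)
√(K(235, 430) + X) = √(0 + 9216) = √9216 = 96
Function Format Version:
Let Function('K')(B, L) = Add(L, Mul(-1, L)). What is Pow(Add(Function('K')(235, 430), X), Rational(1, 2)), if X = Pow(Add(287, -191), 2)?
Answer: 96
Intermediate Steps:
Function('K')(B, L) = 0
X = 9216 (X = Pow(96, 2) = 9216)
Pow(Add(Function('K')(235, 430), X), Rational(1, 2)) = Pow(Add(0, 9216), Rational(1, 2)) = Pow(9216, Rational(1, 2)) = 96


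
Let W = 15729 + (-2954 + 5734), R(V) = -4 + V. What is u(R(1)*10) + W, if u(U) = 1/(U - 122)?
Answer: 2813367/152 ≈ 18509.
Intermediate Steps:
u(U) = 1/(-122 + U)
W = 18509 (W = 15729 + 2780 = 18509)
u(R(1)*10) + W = 1/(-122 + (-4 + 1)*10) + 18509 = 1/(-122 - 3*10) + 18509 = 1/(-122 - 30) + 18509 = 1/(-152) + 18509 = -1/152 + 18509 = 2813367/152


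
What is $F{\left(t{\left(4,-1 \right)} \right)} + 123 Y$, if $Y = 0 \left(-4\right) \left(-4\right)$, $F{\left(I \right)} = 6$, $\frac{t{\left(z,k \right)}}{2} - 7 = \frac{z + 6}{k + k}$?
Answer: $6$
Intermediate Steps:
$t{\left(z,k \right)} = 14 + \frac{6 + z}{k}$ ($t{\left(z,k \right)} = 14 + 2 \frac{z + 6}{k + k} = 14 + 2 \frac{6 + z}{2 k} = 14 + \frac{6 + z}{k}$)
$Y = 0$ ($Y = 0 \left(-4\right) = 0$)
$F{\left(t{\left(4,-1 \right)} \right)} + 123 Y = 6 + 123 \cdot 0 = 6 + 0 = 6$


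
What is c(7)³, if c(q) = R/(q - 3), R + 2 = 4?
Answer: ⅛ ≈ 0.12500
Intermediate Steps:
R = 2 (R = -2 + 4 = 2)
c(q) = 2/(-3 + q) (c(q) = 2/(q - 3) = 2/(-3 + q))
c(7)³ = (2/(-3 + 7))³ = (2/4)³ = (2*(¼))³ = (½)³ = ⅛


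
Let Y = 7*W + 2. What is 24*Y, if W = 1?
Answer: 216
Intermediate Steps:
Y = 9 (Y = 7*1 + 2 = 7 + 2 = 9)
24*Y = 24*9 = 216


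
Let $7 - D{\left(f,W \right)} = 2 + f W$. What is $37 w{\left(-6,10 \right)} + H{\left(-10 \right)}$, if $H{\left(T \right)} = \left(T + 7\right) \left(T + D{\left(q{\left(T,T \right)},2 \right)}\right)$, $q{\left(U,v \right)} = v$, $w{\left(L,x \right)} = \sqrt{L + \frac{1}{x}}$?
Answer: $-45 + \frac{37 i \sqrt{590}}{10} \approx -45.0 + 89.873 i$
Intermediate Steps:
$D{\left(f,W \right)} = 5 - W f$ ($D{\left(f,W \right)} = 7 - \left(2 + f W\right) = 7 - \left(2 + W f\right) = 5 - W f$)
$H{\left(T \right)} = \left(5 - T\right) \left(7 + T\right)$ ($H{\left(T \right)} = \left(T + 7\right) \left(T + \left(5 - 2 T\right)\right) = \left(7 + T\right) \left(T - \left(-5 + 2 T\right)\right) = \left(7 + T\right) \left(5 - T\right) = \left(5 - T\right) \left(7 + T\right)$)
$37 w{\left(-6,10 \right)} + H{\left(-10 \right)} = 37 \sqrt{-6 + \frac{1}{10}} - 45 = 37 \sqrt{-6 + \frac{1}{10}} + \left(35 - 100 + 20\right) = 37 \sqrt{- \frac{59}{10}} + \left(35 - 100 + 20\right) = 37 \frac{i \sqrt{590}}{10} - 45 = \frac{37 i \sqrt{590}}{10} - 45 = -45 + \frac{37 i \sqrt{590}}{10}$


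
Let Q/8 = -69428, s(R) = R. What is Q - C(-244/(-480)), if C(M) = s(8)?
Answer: -555432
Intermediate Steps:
Q = -555424 (Q = 8*(-69428) = -555424)
C(M) = 8
Q - C(-244/(-480)) = -555424 - 1*8 = -555424 - 8 = -555432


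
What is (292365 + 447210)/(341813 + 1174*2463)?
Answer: 29583/129335 ≈ 0.22873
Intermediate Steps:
(292365 + 447210)/(341813 + 1174*2463) = 739575/(341813 + 2891562) = 739575/3233375 = 739575*(1/3233375) = 29583/129335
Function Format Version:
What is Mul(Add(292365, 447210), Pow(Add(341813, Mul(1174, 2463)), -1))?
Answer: Rational(29583, 129335) ≈ 0.22873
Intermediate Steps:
Mul(Add(292365, 447210), Pow(Add(341813, Mul(1174, 2463)), -1)) = Mul(739575, Pow(Add(341813, 2891562), -1)) = Mul(739575, Pow(3233375, -1)) = Mul(739575, Rational(1, 3233375)) = Rational(29583, 129335)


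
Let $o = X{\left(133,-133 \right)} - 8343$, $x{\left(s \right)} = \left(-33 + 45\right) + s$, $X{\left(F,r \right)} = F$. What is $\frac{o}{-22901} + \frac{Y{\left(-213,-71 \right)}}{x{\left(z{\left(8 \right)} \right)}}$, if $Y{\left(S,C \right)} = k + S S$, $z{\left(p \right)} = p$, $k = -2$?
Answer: $\frac{1039113867}{458020} \approx 2268.7$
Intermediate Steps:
$Y{\left(S,C \right)} = -2 + S^{2}$ ($Y{\left(S,C \right)} = -2 + S S = -2 + S^{2}$)
$x{\left(s \right)} = 12 + s$
$o = -8210$ ($o = 133 - 8343 = -8210$)
$\frac{o}{-22901} + \frac{Y{\left(-213,-71 \right)}}{x{\left(z{\left(8 \right)} \right)}} = - \frac{8210}{-22901} + \frac{-2 + \left(-213\right)^{2}}{12 + 8} = \left(-8210\right) \left(- \frac{1}{22901}\right) + \frac{-2 + 45369}{20} = \frac{8210}{22901} + 45367 \cdot \frac{1}{20} = \frac{8210}{22901} + \frac{45367}{20} = \frac{1039113867}{458020}$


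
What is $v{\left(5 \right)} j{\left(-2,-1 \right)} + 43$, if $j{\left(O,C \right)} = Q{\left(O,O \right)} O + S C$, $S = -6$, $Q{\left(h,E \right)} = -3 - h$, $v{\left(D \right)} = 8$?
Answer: $107$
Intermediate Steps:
$j{\left(O,C \right)} = - 6 C + O \left(-3 - O\right)$ ($j{\left(O,C \right)} = \left(-3 - O\right) O - 6 C = O \left(-3 - O\right) - 6 C = - 6 C + O \left(-3 - O\right)$)
$v{\left(5 \right)} j{\left(-2,-1 \right)} + 43 = 8 \left(\left(-6\right) \left(-1\right) - - 2 \left(3 - 2\right)\right) + 43 = 8 \left(6 - \left(-2\right) 1\right) + 43 = 8 \left(6 + 2\right) + 43 = 8 \cdot 8 + 43 = 64 + 43 = 107$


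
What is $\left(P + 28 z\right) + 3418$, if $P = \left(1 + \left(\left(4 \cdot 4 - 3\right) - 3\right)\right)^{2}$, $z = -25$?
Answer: $2839$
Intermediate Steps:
$P = 121$ ($P = \left(1 + \left(\left(16 - 3\right) - 3\right)\right)^{2} = \left(1 + \left(13 - 3\right)\right)^{2} = \left(1 + 10\right)^{2} = 11^{2} = 121$)
$\left(P + 28 z\right) + 3418 = \left(121 + 28 \left(-25\right)\right) + 3418 = \left(121 - 700\right) + 3418 = -579 + 3418 = 2839$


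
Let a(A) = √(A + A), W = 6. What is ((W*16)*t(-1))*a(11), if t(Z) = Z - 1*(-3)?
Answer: 192*√22 ≈ 900.56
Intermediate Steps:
a(A) = √2*√A (a(A) = √(2*A) = √2*√A)
t(Z) = 3 + Z (t(Z) = Z + 3 = 3 + Z)
((W*16)*t(-1))*a(11) = ((6*16)*(3 - 1))*(√2*√11) = (96*2)*√22 = 192*√22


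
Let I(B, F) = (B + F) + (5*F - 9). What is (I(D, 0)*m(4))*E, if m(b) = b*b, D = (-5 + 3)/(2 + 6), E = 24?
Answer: -3552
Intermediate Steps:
D = -¼ (D = -2/8 = -2*⅛ = -¼ ≈ -0.25000)
m(b) = b²
I(B, F) = -9 + B + 6*F (I(B, F) = (B + F) + (-9 + 5*F) = -9 + B + 6*F)
(I(D, 0)*m(4))*E = ((-9 - ¼ + 6*0)*4²)*24 = ((-9 - ¼ + 0)*16)*24 = -37/4*16*24 = -148*24 = -3552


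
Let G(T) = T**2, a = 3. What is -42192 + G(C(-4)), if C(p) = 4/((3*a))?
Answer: -3417536/81 ≈ -42192.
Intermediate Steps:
C(p) = 4/9 (C(p) = 4/((3*3)) = 4/9)
-42192 + G(C(-4)) = -42192 + (4/9)**2 = -42192 + 16/81 = -3417536/81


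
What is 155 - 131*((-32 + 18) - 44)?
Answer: 7753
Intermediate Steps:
155 - 131*((-32 + 18) - 44) = 155 - 131*(-14 - 44) = 155 - 131*(-58) = 155 + 7598 = 7753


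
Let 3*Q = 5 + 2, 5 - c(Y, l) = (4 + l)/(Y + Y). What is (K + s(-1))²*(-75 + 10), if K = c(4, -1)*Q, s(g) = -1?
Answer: -3589625/576 ≈ -6232.0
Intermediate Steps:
c(Y, l) = 5 - (4 + l)/(2*Y) (c(Y, l) = 5 - (4 + l)/(Y + Y) = 5 - (4 + l)/(2*Y))
Q = 7/3 (Q = (5 + 2)/3 = (⅓)*7 = 7/3 ≈ 2.3333)
K = 259/24 (K = ((½)*(-4 - 1*(-1) + 10*4)/4)*(7/3) = ((½)*(¼)*(-4 + 1 + 40))*(7/3) = ((½)*(¼)*37)*(7/3) = (37/8)*(7/3) = 259/24 ≈ 10.792)
(K + s(-1))²*(-75 + 10) = (259/24 - 1)²*(-75 + 10) = (235/24)²*(-65) = (55225/576)*(-65) = -3589625/576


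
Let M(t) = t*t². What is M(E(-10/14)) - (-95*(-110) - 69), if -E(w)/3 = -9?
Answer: 9302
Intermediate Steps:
E(w) = 27 (E(w) = -3*(-9) = 27)
M(t) = t³
M(E(-10/14)) - (-95*(-110) - 69) = 27³ - (-95*(-110) - 69) = 19683 - (10450 - 69) = 19683 - 1*10381 = 19683 - 10381 = 9302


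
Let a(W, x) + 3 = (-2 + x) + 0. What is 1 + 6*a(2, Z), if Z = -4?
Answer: -53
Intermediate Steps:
a(W, x) = -5 + x (a(W, x) = -3 + ((-2 + x) + 0) = -3 + (-2 + x) = -5 + x)
1 + 6*a(2, Z) = 1 + 6*(-5 - 4) = 1 + 6*(-9) = 1 - 54 = -53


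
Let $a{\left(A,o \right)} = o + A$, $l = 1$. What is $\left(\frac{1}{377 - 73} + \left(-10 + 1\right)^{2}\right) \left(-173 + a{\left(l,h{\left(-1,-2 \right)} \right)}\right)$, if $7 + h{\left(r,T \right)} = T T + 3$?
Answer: $- \frac{1058875}{76} \approx -13933.0$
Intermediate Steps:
$h{\left(r,T \right)} = -4 + T^{2}$ ($h{\left(r,T \right)} = -7 + \left(T T + 3\right) = -7 + \left(T^{2} + 3\right) = -7 + \left(3 + T^{2}\right) = -4 + T^{2}$)
$a{\left(A,o \right)} = A + o$
$\left(\frac{1}{377 - 73} + \left(-10 + 1\right)^{2}\right) \left(-173 + a{\left(l,h{\left(-1,-2 \right)} \right)}\right) = \left(\frac{1}{377 - 73} + \left(-10 + 1\right)^{2}\right) \left(-173 + \left(1 - \left(4 - \left(-2\right)^{2}\right)\right)\right) = \left(\frac{1}{304} + \left(-9\right)^{2}\right) \left(-173 + \left(1 + \left(-4 + 4\right)\right)\right) = \left(\frac{1}{304} + 81\right) \left(-173 + \left(1 + 0\right)\right) = \frac{24625 \left(-173 + 1\right)}{304} = \frac{24625}{304} \left(-172\right) = - \frac{1058875}{76}$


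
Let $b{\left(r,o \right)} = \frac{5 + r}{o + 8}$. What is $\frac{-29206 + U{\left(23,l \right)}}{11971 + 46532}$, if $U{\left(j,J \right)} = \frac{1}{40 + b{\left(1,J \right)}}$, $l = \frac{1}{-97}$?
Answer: $- \frac{307461039}{615880582} \approx -0.49922$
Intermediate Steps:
$b{\left(r,o \right)} = \frac{5 + r}{8 + o}$
$l = - \frac{1}{97} \approx -0.010309$
$U{\left(j,J \right)} = \frac{1}{40 + \frac{6}{8 + J}}$ ($U{\left(j,J \right)} = \frac{1}{40 + \frac{5 + 1}{8 + J}} = \frac{1}{40 + \frac{1}{8 + J} 6} = \frac{1}{40 + \frac{6}{8 + J}}$)
$\frac{-29206 + U{\left(23,l \right)}}{11971 + 46532} = \frac{-29206 + \frac{8 - \frac{1}{97}}{2 \left(163 + 20 \left(- \frac{1}{97}\right)\right)}}{11971 + 46532} = \frac{-29206 + \frac{1}{2} \frac{1}{163 - \frac{20}{97}} \cdot \frac{775}{97}}{58503} = \left(-29206 + \frac{1}{2} \frac{1}{\frac{15791}{97}} \cdot \frac{775}{97}\right) \frac{1}{58503} = \left(-29206 + \frac{1}{2} \cdot \frac{97}{15791} \cdot \frac{775}{97}\right) \frac{1}{58503} = \left(-29206 + \frac{775}{31582}\right) \frac{1}{58503} = \left(- \frac{922383117}{31582}\right) \frac{1}{58503} = - \frac{307461039}{615880582}$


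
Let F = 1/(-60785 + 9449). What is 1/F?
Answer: -51336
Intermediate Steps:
F = -1/51336 (F = 1/(-51336) = -1/51336 ≈ -1.9480e-5)
1/F = 1/(-1/51336) = -51336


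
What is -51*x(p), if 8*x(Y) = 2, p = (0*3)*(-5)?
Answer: -51/4 ≈ -12.750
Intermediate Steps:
p = 0 (p = 0*(-5) = 0)
x(Y) = ¼ (x(Y) = (⅛)*2 = ¼)
-51*x(p) = -51*¼ = -51/4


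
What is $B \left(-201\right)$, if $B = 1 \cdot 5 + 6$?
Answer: $-2211$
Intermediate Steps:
$B = 11$ ($B = 5 + 6 = 11$)
$B \left(-201\right) = 11 \left(-201\right) = -2211$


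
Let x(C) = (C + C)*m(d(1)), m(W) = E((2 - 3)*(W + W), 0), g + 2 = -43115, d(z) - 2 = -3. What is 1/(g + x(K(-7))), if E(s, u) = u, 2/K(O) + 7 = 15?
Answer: -1/43117 ≈ -2.3193e-5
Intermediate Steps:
K(O) = ¼ (K(O) = 2/(-7 + 15) = 2/8 = 2*(⅛) = ¼)
d(z) = -1 (d(z) = 2 - 3 = -1)
g = -43117 (g = -2 - 43115 = -43117)
m(W) = 0
x(C) = 0 (x(C) = (C + C)*0 = (2*C)*0 = 0)
1/(g + x(K(-7))) = 1/(-43117 + 0) = 1/(-43117) = -1/43117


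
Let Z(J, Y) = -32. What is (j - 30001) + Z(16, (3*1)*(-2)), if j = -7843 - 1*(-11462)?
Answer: -26414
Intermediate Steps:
j = 3619 (j = -7843 + 11462 = 3619)
(j - 30001) + Z(16, (3*1)*(-2)) = (3619 - 30001) - 32 = -26382 - 32 = -26414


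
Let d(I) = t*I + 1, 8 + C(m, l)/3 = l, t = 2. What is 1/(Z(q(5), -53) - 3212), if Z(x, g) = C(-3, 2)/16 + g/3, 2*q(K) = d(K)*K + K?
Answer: -24/77539 ≈ -0.00030952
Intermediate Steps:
C(m, l) = -24 + 3*l
d(I) = 1 + 2*I (d(I) = 2*I + 1 = 1 + 2*I)
q(K) = K/2 + K*(1 + 2*K)/2 (q(K) = ((1 + 2*K)*K + K)/2 = (K*(1 + 2*K) + K)/2 = (K + K*(1 + 2*K))/2 = K/2 + K*(1 + 2*K)/2)
Z(x, g) = -9/8 + g/3 (Z(x, g) = (-24 + 3*2)/16 + g/3 = (-24 + 6)*(1/16) + g*(1/3) = -18*1/16 + g/3 = -9/8 + g/3)
1/(Z(q(5), -53) - 3212) = 1/((-9/8 + (1/3)*(-53)) - 3212) = 1/((-9/8 - 53/3) - 3212) = 1/(-451/24 - 3212) = 1/(-77539/24) = -24/77539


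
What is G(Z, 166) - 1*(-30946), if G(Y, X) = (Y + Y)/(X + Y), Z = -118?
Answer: 371293/12 ≈ 30941.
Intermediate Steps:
G(Y, X) = 2*Y/(X + Y) (G(Y, X) = (2*Y)/(X + Y) = 2*Y/(X + Y))
G(Z, 166) - 1*(-30946) = 2*(-118)/(166 - 118) - 1*(-30946) = 2*(-118)/48 + 30946 = 2*(-118)*(1/48) + 30946 = -59/12 + 30946 = 371293/12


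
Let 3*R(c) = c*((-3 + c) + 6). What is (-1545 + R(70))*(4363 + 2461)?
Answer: 3241400/3 ≈ 1.0805e+6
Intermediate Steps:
R(c) = c*(3 + c)/3 (R(c) = (c*((-3 + c) + 6))/3 = (c*(3 + c))/3 = c*(3 + c)/3)
(-1545 + R(70))*(4363 + 2461) = (-1545 + (⅓)*70*(3 + 70))*(4363 + 2461) = (-1545 + (⅓)*70*73)*6824 = (-1545 + 5110/3)*6824 = (475/3)*6824 = 3241400/3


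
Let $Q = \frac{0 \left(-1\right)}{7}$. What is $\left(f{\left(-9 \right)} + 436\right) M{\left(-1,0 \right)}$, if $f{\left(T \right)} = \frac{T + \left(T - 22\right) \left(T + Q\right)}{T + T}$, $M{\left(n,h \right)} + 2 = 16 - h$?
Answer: $5894$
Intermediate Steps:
$Q = 0$ ($Q = 0 \cdot \frac{1}{7} = 0$)
$M{\left(n,h \right)} = 14 - h$ ($M{\left(n,h \right)} = -2 - \left(-16 + h\right) = 14 - h$)
$f{\left(T \right)} = \frac{T + T \left(-22 + T\right)}{2 T}$ ($f{\left(T \right)} = \frac{T + \left(T - 22\right) \left(T + 0\right)}{T + T} = \frac{T + \left(-22 + T\right) T}{2 T} = \left(T + T \left(-22 + T\right)\right) \frac{1}{2 T} = \frac{T + T \left(-22 + T\right)}{2 T}$)
$\left(f{\left(-9 \right)} + 436\right) M{\left(-1,0 \right)} = \left(\left(- \frac{21}{2} + \frac{1}{2} \left(-9\right)\right) + 436\right) \left(14 - 0\right) = \left(\left(- \frac{21}{2} - \frac{9}{2}\right) + 436\right) \left(14 + 0\right) = \left(-15 + 436\right) 14 = 421 \cdot 14 = 5894$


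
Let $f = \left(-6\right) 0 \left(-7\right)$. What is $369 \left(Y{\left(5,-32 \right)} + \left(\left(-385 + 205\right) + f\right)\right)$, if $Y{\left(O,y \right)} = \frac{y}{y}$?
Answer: $-66051$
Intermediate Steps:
$Y{\left(O,y \right)} = 1$
$f = 0$ ($f = 0 \left(-7\right) = 0$)
$369 \left(Y{\left(5,-32 \right)} + \left(\left(-385 + 205\right) + f\right)\right) = 369 \left(1 + \left(\left(-385 + 205\right) + 0\right)\right) = 369 \left(1 + \left(-180 + 0\right)\right) = 369 \left(1 - 180\right) = 369 \left(-179\right) = -66051$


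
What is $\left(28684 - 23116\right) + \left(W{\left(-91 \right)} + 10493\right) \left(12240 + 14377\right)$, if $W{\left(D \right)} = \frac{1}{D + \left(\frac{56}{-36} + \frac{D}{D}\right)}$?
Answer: $\frac{230141105623}{824} \approx 2.793 \cdot 10^{8}$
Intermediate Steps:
$W{\left(D \right)} = \frac{1}{- \frac{5}{9} + D}$ ($W{\left(D \right)} = \frac{1}{D + \left(56 \left(- \frac{1}{36}\right) + 1\right)} = \frac{1}{D + \left(- \frac{14}{9} + 1\right)} = \frac{1}{D - \frac{5}{9}} = \frac{1}{- \frac{5}{9} + D}$)
$\left(28684 - 23116\right) + \left(W{\left(-91 \right)} + 10493\right) \left(12240 + 14377\right) = \left(28684 - 23116\right) + \left(\frac{9}{-5 + 9 \left(-91\right)} + 10493\right) \left(12240 + 14377\right) = \left(28684 - 23116\right) + \left(\frac{9}{-5 - 819} + 10493\right) 26617 = 5568 + \left(\frac{9}{-824} + 10493\right) 26617 = 5568 + \left(9 \left(- \frac{1}{824}\right) + 10493\right) 26617 = 5568 + \left(- \frac{9}{824} + 10493\right) 26617 = 5568 + \frac{8646223}{824} \cdot 26617 = 5568 + \frac{230136517591}{824} = \frac{230141105623}{824}$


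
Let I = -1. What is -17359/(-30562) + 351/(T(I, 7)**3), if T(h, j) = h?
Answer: -10709903/30562 ≈ -350.43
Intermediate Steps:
-17359/(-30562) + 351/(T(I, 7)**3) = -17359/(-30562) + 351/((-1)**3) = -17359*(-1/30562) + 351/(-1) = 17359/30562 + 351*(-1) = 17359/30562 - 351 = -10709903/30562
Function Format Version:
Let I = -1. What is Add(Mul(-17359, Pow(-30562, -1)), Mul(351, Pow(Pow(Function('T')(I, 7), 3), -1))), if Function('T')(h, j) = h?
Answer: Rational(-10709903, 30562) ≈ -350.43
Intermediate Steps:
Add(Mul(-17359, Pow(-30562, -1)), Mul(351, Pow(Pow(Function('T')(I, 7), 3), -1))) = Add(Mul(-17359, Pow(-30562, -1)), Mul(351, Pow(Pow(-1, 3), -1))) = Add(Mul(-17359, Rational(-1, 30562)), Mul(351, Pow(-1, -1))) = Add(Rational(17359, 30562), Mul(351, -1)) = Add(Rational(17359, 30562), -351) = Rational(-10709903, 30562)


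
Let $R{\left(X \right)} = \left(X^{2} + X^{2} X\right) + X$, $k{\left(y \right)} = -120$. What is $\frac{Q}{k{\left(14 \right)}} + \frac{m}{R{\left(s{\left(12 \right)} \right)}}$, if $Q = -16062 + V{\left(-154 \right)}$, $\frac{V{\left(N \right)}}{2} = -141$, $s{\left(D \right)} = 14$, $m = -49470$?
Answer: $\frac{882162}{7385} \approx 119.45$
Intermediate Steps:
$V{\left(N \right)} = -282$ ($V{\left(N \right)} = 2 \left(-141\right) = -282$)
$Q = -16344$ ($Q = -16062 - 282 = -16344$)
$R{\left(X \right)} = X + X^{2} + X^{3}$ ($R{\left(X \right)} = \left(X^{2} + X^{3}\right) + X = X + X^{2} + X^{3}$)
$\frac{Q}{k{\left(14 \right)}} + \frac{m}{R{\left(s{\left(12 \right)} \right)}} = - \frac{16344}{-120} - \frac{49470}{14 \left(1 + 14 + 14^{2}\right)} = \left(-16344\right) \left(- \frac{1}{120}\right) - \frac{49470}{14 \left(1 + 14 + 196\right)} = \frac{681}{5} - \frac{49470}{14 \cdot 211} = \frac{681}{5} - \frac{49470}{2954} = \frac{681}{5} - \frac{24735}{1477} = \frac{882162}{7385}$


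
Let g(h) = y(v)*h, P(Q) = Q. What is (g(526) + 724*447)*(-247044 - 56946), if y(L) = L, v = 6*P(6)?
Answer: -104136030360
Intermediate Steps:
v = 36 (v = 6*6 = 36)
g(h) = 36*h
(g(526) + 724*447)*(-247044 - 56946) = (36*526 + 724*447)*(-247044 - 56946) = (18936 + 323628)*(-303990) = 342564*(-303990) = -104136030360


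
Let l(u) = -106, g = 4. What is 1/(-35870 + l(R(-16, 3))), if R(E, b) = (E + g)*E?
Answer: -1/35976 ≈ -2.7796e-5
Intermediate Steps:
R(E, b) = E*(4 + E) (R(E, b) = (E + 4)*E = (4 + E)*E = E*(4 + E))
1/(-35870 + l(R(-16, 3))) = 1/(-35870 - 106) = 1/(-35976) = -1/35976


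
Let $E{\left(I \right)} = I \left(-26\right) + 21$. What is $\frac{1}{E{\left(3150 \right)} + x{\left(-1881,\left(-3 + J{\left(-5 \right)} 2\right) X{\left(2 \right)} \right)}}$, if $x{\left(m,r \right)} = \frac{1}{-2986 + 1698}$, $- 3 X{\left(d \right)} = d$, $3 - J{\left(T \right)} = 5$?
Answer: $- \frac{1288}{105460153} \approx -1.2213 \cdot 10^{-5}$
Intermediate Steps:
$J{\left(T \right)} = -2$ ($J{\left(T \right)} = 3 - 5 = -2$)
$X{\left(d \right)} = - \frac{d}{3}$
$E{\left(I \right)} = 21 - 26 I$ ($E{\left(I \right)} = - 26 I + 21 = 21 - 26 I$)
$x{\left(m,r \right)} = - \frac{1}{1288}$ ($x{\left(m,r \right)} = \frac{1}{-1288} = - \frac{1}{1288}$)
$\frac{1}{E{\left(3150 \right)} + x{\left(-1881,\left(-3 + J{\left(-5 \right)} 2\right) X{\left(2 \right)} \right)}} = \frac{1}{\left(21 - 81900\right) - \frac{1}{1288}} = \frac{1}{-81879 - \frac{1}{1288}} = \frac{1}{- \frac{105460153}{1288}} = - \frac{1288}{105460153}$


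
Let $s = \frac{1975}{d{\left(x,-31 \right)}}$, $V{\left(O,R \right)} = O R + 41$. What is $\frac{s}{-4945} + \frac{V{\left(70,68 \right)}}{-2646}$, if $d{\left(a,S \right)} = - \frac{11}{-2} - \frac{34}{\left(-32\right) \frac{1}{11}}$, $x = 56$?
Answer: $- \frac{264494939}{143929170} \approx -1.8377$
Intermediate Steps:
$V{\left(O,R \right)} = 41 + O R$
$d{\left(a,S \right)} = \frac{275}{16}$ ($d{\left(a,S \right)} = \left(-11\right) \left(- \frac{1}{2}\right) - \frac{34}{\left(-32\right) \frac{1}{11}} = \frac{11}{2} - \frac{34}{- \frac{32}{11}} = \frac{11}{2} - - \frac{187}{16} = \frac{11}{2} + \frac{187}{16} = \frac{275}{16}$)
$s = \frac{1264}{11}$ ($s = \frac{1975}{\frac{275}{16}} = 1975 \cdot \frac{16}{275} = \frac{1264}{11} \approx 114.91$)
$\frac{s}{-4945} + \frac{V{\left(70,68 \right)}}{-2646} = \frac{1264}{11 \left(-4945\right)} + \frac{41 + 70 \cdot 68}{-2646} = \frac{1264}{11} \left(- \frac{1}{4945}\right) + \left(41 + 4760\right) \left(- \frac{1}{2646}\right) = - \frac{1264}{54395} + 4801 \left(- \frac{1}{2646}\right) = - \frac{1264}{54395} - \frac{4801}{2646} = - \frac{264494939}{143929170}$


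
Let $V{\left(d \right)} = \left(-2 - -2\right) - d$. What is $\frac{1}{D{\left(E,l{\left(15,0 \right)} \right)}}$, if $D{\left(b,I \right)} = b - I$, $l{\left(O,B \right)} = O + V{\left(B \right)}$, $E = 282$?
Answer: $\frac{1}{267} \approx 0.0037453$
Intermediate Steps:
$V{\left(d \right)} = - d$ ($V{\left(d \right)} = \left(-2 + 2\right) - d = 0 - d = - d$)
$l{\left(O,B \right)} = O - B$
$\frac{1}{D{\left(E,l{\left(15,0 \right)} \right)}} = \frac{1}{282 - \left(15 - 0\right)} = \frac{1}{282 - \left(15 + 0\right)} = \frac{1}{282 - 15} = \frac{1}{267}$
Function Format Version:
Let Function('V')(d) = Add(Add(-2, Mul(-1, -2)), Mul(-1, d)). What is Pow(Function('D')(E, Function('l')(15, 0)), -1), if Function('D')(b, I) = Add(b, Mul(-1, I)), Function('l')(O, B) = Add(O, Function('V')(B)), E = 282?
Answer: Rational(1, 267) ≈ 0.0037453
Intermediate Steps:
Function('V')(d) = Mul(-1, d) (Function('V')(d) = Add(Add(-2, 2), Mul(-1, d)) = Add(0, Mul(-1, d)) = Mul(-1, d))
Function('l')(O, B) = Add(O, Mul(-1, B))
Pow(Function('D')(E, Function('l')(15, 0)), -1) = Pow(Add(282, Mul(-1, Add(15, Mul(-1, 0)))), -1) = Pow(Add(282, Mul(-1, Add(15, 0))), -1) = Pow(Add(282, Mul(-1, 15)), -1) = Pow(Add(282, -15), -1) = Pow(267, -1) = Rational(1, 267)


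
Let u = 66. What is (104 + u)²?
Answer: 28900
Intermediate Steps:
(104 + u)² = (104 + 66)² = 170² = 28900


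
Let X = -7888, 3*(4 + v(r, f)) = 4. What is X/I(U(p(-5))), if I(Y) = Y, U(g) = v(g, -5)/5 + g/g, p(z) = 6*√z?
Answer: -118320/7 ≈ -16903.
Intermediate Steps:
v(r, f) = -8/3 (v(r, f) = -4 + (⅓)*4 = -4 + 4/3 = -8/3)
U(g) = 7/15 (U(g) = -8/3/5 + g/g = -8/3*⅕ + 1 = -8/15 + 1 = 7/15)
X/I(U(p(-5))) = -7888/7/15 = -7888*15/7 = -118320/7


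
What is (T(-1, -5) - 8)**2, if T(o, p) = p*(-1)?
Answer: 9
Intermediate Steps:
T(o, p) = -p
(T(-1, -5) - 8)**2 = (-1*(-5) - 8)**2 = (5 - 8)**2 = (-3)**2 = 9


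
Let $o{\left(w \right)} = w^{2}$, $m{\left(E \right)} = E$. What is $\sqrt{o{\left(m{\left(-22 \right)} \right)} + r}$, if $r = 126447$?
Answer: $\sqrt{126931} \approx 356.27$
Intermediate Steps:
$\sqrt{o{\left(m{\left(-22 \right)} \right)} + r} = \sqrt{\left(-22\right)^{2} + 126447} = \sqrt{484 + 126447} = \sqrt{126931}$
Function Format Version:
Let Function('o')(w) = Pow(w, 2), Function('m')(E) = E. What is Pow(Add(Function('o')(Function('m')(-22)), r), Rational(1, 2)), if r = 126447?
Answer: Pow(126931, Rational(1, 2)) ≈ 356.27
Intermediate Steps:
Pow(Add(Function('o')(Function('m')(-22)), r), Rational(1, 2)) = Pow(Add(Pow(-22, 2), 126447), Rational(1, 2)) = Pow(Add(484, 126447), Rational(1, 2)) = Pow(126931, Rational(1, 2))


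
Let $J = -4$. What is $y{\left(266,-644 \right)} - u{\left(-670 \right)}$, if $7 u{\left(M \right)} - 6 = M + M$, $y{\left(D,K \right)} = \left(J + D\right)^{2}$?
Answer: $\frac{481842}{7} \approx 68835.0$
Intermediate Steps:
$y{\left(D,K \right)} = \left(-4 + D\right)^{2}$
$u{\left(M \right)} = \frac{6}{7} + \frac{2 M}{7}$ ($u{\left(M \right)} = \frac{6}{7} + \frac{M + M}{7} = \frac{6}{7} + \frac{2 M}{7}$)
$y{\left(266,-644 \right)} - u{\left(-670 \right)} = \left(-4 + 266\right)^{2} - \left(\frac{6}{7} + \frac{2}{7} \left(-670\right)\right) = 262^{2} - \left(\frac{6}{7} - \frac{1340}{7}\right) = 68644 - - \frac{1334}{7} = 68644 + \frac{1334}{7} = \frac{481842}{7}$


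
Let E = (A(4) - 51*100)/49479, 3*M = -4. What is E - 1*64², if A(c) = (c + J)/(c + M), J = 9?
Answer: -540456211/131944 ≈ -4096.1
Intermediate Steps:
M = -4/3 (M = (⅓)*(-4) = -4/3 ≈ -1.3333)
A(c) = (9 + c)/(-4/3 + c) (A(c) = (c + 9)/(c - 4/3) = (9 + c)/(-4/3 + c))
E = -13587/131944 (E = (3*(9 + 4)/(-4 + 3*4) - 51*100)/49479 = (3*13/(-4 + 12) - 5100)*(1/49479) = (3*13/8 - 5100)*(1/49479) = (3*(⅛)*13 - 5100)*(1/49479) = (39/8 - 5100)*(1/49479) = -40761/8*1/49479 = -13587/131944 ≈ -0.10298)
E - 1*64² = -13587/131944 - 1*64² = -13587/131944 - 1*4096 = -13587/131944 - 4096 = -540456211/131944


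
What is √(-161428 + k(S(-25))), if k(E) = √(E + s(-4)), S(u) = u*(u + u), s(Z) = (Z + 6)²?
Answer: √(-161428 + √1254) ≈ 401.74*I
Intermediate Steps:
s(Z) = (6 + Z)²
S(u) = 2*u² (S(u) = u*(2*u) = 2*u²)
k(E) = √(4 + E) (k(E) = √(E + (6 - 4)²) = √(E + 2²) = √(E + 4) = √(4 + E))
√(-161428 + k(S(-25))) = √(-161428 + √(4 + 2*(-25)²)) = √(-161428 + √(4 + 2*625)) = √(-161428 + √(4 + 1250)) = √(-161428 + √1254)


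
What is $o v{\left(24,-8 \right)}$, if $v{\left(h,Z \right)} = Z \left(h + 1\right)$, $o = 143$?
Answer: $-28600$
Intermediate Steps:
$v{\left(h,Z \right)} = Z \left(1 + h\right)$
$o v{\left(24,-8 \right)} = 143 \left(- 8 \left(1 + 24\right)\right) = 143 \left(\left(-8\right) 25\right) = 143 \left(-200\right) = -28600$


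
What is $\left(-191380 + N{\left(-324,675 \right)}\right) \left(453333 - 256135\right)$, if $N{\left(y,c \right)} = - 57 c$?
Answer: $-45326946290$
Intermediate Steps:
$\left(-191380 + N{\left(-324,675 \right)}\right) \left(453333 - 256135\right) = \left(-191380 - 38475\right) \left(453333 - 256135\right) = \left(-191380 - 38475\right) 197198 = \left(-229855\right) 197198 = -45326946290$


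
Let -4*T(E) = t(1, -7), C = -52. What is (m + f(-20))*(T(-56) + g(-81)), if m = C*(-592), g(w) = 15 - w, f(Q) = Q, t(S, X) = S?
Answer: 2945653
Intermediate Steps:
T(E) = -1/4 (T(E) = -1/4*1 = -1/4)
m = 30784 (m = -52*(-592) = 30784)
(m + f(-20))*(T(-56) + g(-81)) = (30784 - 20)*(-1/4 + (15 - 1*(-81))) = 30764*(-1/4 + (15 + 81)) = 30764*(-1/4 + 96) = 30764*(383/4) = 2945653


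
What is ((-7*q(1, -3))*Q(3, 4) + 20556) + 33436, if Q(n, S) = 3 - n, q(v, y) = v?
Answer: 53992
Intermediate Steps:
((-7*q(1, -3))*Q(3, 4) + 20556) + 33436 = ((-7*1)*(3 - 1*3) + 20556) + 33436 = (-7*(3 - 3) + 20556) + 33436 = (-7*0 + 20556) + 33436 = (0 + 20556) + 33436 = 20556 + 33436 = 53992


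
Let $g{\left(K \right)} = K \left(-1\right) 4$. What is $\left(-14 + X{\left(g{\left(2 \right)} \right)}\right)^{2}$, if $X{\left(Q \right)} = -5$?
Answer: $361$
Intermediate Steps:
$g{\left(K \right)} = - 4 K$ ($g{\left(K \right)} = - K 4 = - 4 K$)
$\left(-14 + X{\left(g{\left(2 \right)} \right)}\right)^{2} = \left(-14 - 5\right)^{2} = \left(-19\right)^{2} = 361$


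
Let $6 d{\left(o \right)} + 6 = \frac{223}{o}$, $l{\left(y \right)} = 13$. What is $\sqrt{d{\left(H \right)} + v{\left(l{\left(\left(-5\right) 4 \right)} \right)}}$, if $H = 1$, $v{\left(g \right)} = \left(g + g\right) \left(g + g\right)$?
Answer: $\frac{\sqrt{25638}}{6} \approx 26.686$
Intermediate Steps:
$v{\left(g \right)} = 4 g^{2}$ ($v{\left(g \right)} = 2 g 2 g = 4 g^{2}$)
$d{\left(o \right)} = -1 + \frac{223}{6 o}$ ($d{\left(o \right)} = -1 + \frac{223 \frac{1}{o}}{6} = -1 + \frac{223}{6 o}$)
$\sqrt{d{\left(H \right)} + v{\left(l{\left(\left(-5\right) 4 \right)} \right)}} = \sqrt{\frac{\frac{223}{6} - 1}{1} + 4 \cdot 13^{2}} = \sqrt{1 \left(\frac{223}{6} - 1\right) + 4 \cdot 169} = \sqrt{1 \cdot \frac{217}{6} + 676} = \sqrt{\frac{217}{6} + 676} = \sqrt{\frac{4273}{6}} = \frac{\sqrt{25638}}{6}$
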